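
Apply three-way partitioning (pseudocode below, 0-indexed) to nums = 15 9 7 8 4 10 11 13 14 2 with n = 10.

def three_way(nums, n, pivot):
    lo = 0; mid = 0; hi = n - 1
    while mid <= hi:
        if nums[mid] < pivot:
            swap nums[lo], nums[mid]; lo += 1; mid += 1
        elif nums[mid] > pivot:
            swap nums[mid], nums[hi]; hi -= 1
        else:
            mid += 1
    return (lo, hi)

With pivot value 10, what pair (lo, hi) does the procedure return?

(5, 5)

lo=0 mid=0 hi=9
15>10: swap(0,9), hi=8 ⇒ 2 9 7 8 4 10 11 13 14 15
2<10: swap(0,0), lo=1 mid=1 ⇒ 2 9 7 8 4 10 11 13 14 15
9<10: swap(1,1), lo=2 mid=2 ⇒ 2 9 7 8 4 10 11 13 14 15
7<10: swap(2,2), lo=3 mid=3 ⇒ 2 9 7 8 4 10 11 13 14 15
8<10: swap(3,3), lo=4 mid=4 ⇒ 2 9 7 8 4 10 11 13 14 15
4<10: swap(4,4), lo=5 mid=5 ⇒ 2 9 7 8 4 10 11 13 14 15
10=10: mid=6
11>10: swap(6,8), hi=7 ⇒ 2 9 7 8 4 10 14 13 11 15
14>10: swap(6,7), hi=6 ⇒ 2 9 7 8 4 10 13 14 11 15
13>10: swap(6,6), hi=5 ⇒ 2 9 7 8 4 10 13 14 11 15
done. lo=5 hi=5; nums=2 9 7 8 4 10 13 14 11 15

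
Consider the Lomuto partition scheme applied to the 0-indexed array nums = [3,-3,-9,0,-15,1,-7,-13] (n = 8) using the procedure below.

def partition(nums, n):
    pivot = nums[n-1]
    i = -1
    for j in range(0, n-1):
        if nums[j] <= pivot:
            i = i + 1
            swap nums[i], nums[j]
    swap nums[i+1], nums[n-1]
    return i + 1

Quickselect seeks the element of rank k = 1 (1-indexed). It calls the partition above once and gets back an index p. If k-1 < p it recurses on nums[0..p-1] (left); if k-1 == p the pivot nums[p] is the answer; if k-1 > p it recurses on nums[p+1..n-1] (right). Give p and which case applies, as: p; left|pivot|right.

1; left

pivot = nums[7] = -13; i = -1
j=0: nums[0]=3 > -13 → no swap
j=1: nums[1]=-3 > -13 → no swap
j=2: nums[2]=-9 > -13 → no swap
j=3: nums[3]=0 > -13 → no swap
j=4: nums[4]=-15 ≤ -13 → i=0, swap nums[0],nums[4] → [-15,-3,-9,0,3,1,-7,-13]
j=5: nums[5]=1 > -13 → no swap
j=6: nums[6]=-7 > -13 → no swap
final swap nums[1],nums[7] → [-15,-13,-9,0,3,1,-7,-3]; return 1
p = 1; k-1 = 0 < 1 ⇒ left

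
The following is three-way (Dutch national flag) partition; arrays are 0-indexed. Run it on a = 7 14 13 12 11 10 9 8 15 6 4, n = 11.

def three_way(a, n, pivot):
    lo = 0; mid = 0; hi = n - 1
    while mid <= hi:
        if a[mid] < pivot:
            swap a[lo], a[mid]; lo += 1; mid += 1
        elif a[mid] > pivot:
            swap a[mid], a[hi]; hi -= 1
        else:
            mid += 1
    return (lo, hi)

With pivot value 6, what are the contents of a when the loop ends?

4 6 12 11 10 9 8 15 13 14 7

lo=0 mid=0 hi=10
7>6: swap(0,10), hi=9 ⇒ 4 14 13 12 11 10 9 8 15 6 7
4<6: swap(0,0), lo=1 mid=1 ⇒ 4 14 13 12 11 10 9 8 15 6 7
14>6: swap(1,9), hi=8 ⇒ 4 6 13 12 11 10 9 8 15 14 7
6=6: mid=2
13>6: swap(2,8), hi=7 ⇒ 4 6 15 12 11 10 9 8 13 14 7
15>6: swap(2,7), hi=6 ⇒ 4 6 8 12 11 10 9 15 13 14 7
8>6: swap(2,6), hi=5 ⇒ 4 6 9 12 11 10 8 15 13 14 7
9>6: swap(2,5), hi=4 ⇒ 4 6 10 12 11 9 8 15 13 14 7
10>6: swap(2,4), hi=3 ⇒ 4 6 11 12 10 9 8 15 13 14 7
11>6: swap(2,3), hi=2 ⇒ 4 6 12 11 10 9 8 15 13 14 7
12>6: swap(2,2), hi=1 ⇒ 4 6 12 11 10 9 8 15 13 14 7
done. lo=1 hi=1; a=4 6 12 11 10 9 8 15 13 14 7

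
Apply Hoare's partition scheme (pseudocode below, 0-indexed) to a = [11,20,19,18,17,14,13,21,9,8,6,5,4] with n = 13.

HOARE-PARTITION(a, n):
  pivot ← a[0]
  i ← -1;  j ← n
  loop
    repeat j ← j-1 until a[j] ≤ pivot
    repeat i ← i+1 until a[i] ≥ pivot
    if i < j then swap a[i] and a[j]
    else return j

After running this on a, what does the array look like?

pivot=11
j stops at 12 (4), i stops at 0 (11); swap ⇒ [4,20,19,18,17,14,13,21,9,8,6,5,11]
j stops at 11 (5), i stops at 1 (20); swap ⇒ [4,5,19,18,17,14,13,21,9,8,6,20,11]
j stops at 10 (6), i stops at 2 (19); swap ⇒ [4,5,6,18,17,14,13,21,9,8,19,20,11]
j stops at 9 (8), i stops at 3 (18); swap ⇒ [4,5,6,8,17,14,13,21,9,18,19,20,11]
j stops at 8 (9), i stops at 4 (17); swap ⇒ [4,5,6,8,9,14,13,21,17,18,19,20,11]
j stops at 4, i stops at 5; i≥j ⇒ return 4. a=[4,5,6,8,9,14,13,21,17,18,19,20,11]

[4,5,6,8,9,14,13,21,17,18,19,20,11]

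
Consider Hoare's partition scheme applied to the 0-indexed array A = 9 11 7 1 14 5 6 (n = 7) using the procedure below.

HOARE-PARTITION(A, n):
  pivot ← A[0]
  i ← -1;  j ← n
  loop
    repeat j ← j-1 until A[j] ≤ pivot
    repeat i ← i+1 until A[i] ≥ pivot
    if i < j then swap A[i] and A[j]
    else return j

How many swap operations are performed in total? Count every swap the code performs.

2

pivot = A[0] = 9; i = -1, j = 7
j→6 (A[6]=6≤9), i→0 (A[0]=9≥9); i<j, swap → 6 11 7 1 14 5 9
j→5 (A[5]=5≤9), i→1 (A[1]=11≥9); i<j, swap → 6 5 7 1 14 11 9
j→3, i→4; i≥j, return j=3. A = 6 5 7 1 14 11 9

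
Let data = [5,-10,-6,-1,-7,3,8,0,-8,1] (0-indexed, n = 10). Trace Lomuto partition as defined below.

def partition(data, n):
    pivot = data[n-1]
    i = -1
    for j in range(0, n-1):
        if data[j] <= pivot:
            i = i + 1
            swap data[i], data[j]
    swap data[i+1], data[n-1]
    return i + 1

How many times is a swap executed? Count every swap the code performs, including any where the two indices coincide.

7

pivot=1, i=-1
j=0: 5>1, skip
j=1: -10≤1, i=0, swap(0,1) ⇒ [-10,5,-6,-1,-7,3,8,0,-8,1]
j=2: -6≤1, i=1, swap(1,2) ⇒ [-10,-6,5,-1,-7,3,8,0,-8,1]
j=3: -1≤1, i=2, swap(2,3) ⇒ [-10,-6,-1,5,-7,3,8,0,-8,1]
j=4: -7≤1, i=3, swap(3,4) ⇒ [-10,-6,-1,-7,5,3,8,0,-8,1]
j=5: 3>1, skip
j=6: 8>1, skip
j=7: 0≤1, i=4, swap(4,7) ⇒ [-10,-6,-1,-7,0,3,8,5,-8,1]
j=8: -8≤1, i=5, swap(5,8) ⇒ [-10,-6,-1,-7,0,-8,8,5,3,1]
swap(6,9) ⇒ [-10,-6,-1,-7,0,-8,1,5,3,8]; return 6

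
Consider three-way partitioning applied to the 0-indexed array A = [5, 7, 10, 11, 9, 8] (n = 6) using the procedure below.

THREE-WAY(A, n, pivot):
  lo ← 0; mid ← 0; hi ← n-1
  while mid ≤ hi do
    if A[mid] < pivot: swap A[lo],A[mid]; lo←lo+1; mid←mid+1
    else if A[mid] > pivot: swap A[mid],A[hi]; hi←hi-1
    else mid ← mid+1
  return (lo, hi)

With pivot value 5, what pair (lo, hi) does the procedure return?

pivot = 5; lo=0, mid=0, hi=5
A[mid]=5=5: mid=1
A[mid]=7>5: swap A[1],A[5]; hi=4 → [5, 8, 10, 11, 9, 7]
A[mid]=8>5: swap A[1],A[4]; hi=3 → [5, 9, 10, 11, 8, 7]
A[mid]=9>5: swap A[1],A[3]; hi=2 → [5, 11, 10, 9, 8, 7]
A[mid]=11>5: swap A[1],A[2]; hi=1 → [5, 10, 11, 9, 8, 7]
A[mid]=10>5: swap A[1],A[1]; hi=0 → [5, 10, 11, 9, 8, 7]
end: lo=0, hi=0; A = [5, 10, 11, 9, 8, 7]

(0, 0)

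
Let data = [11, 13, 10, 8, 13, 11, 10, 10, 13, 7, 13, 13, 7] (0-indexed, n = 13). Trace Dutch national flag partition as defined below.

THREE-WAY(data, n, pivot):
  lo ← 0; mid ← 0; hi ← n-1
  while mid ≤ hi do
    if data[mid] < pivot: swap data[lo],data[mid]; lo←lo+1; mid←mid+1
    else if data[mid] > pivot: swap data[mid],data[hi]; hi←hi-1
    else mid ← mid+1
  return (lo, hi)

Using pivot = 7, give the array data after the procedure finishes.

pivot = 7; lo=0, mid=0, hi=12
data[mid]=11>7: swap data[0],data[12]; hi=11 → [7, 13, 10, 8, 13, 11, 10, 10, 13, 7, 13, 13, 11]
data[mid]=7=7: mid=1
data[mid]=13>7: swap data[1],data[11]; hi=10 → [7, 13, 10, 8, 13, 11, 10, 10, 13, 7, 13, 13, 11]
data[mid]=13>7: swap data[1],data[10]; hi=9 → [7, 13, 10, 8, 13, 11, 10, 10, 13, 7, 13, 13, 11]
data[mid]=13>7: swap data[1],data[9]; hi=8 → [7, 7, 10, 8, 13, 11, 10, 10, 13, 13, 13, 13, 11]
data[mid]=7=7: mid=2
data[mid]=10>7: swap data[2],data[8]; hi=7 → [7, 7, 13, 8, 13, 11, 10, 10, 10, 13, 13, 13, 11]
data[mid]=13>7: swap data[2],data[7]; hi=6 → [7, 7, 10, 8, 13, 11, 10, 13, 10, 13, 13, 13, 11]
data[mid]=10>7: swap data[2],data[6]; hi=5 → [7, 7, 10, 8, 13, 11, 10, 13, 10, 13, 13, 13, 11]
data[mid]=10>7: swap data[2],data[5]; hi=4 → [7, 7, 11, 8, 13, 10, 10, 13, 10, 13, 13, 13, 11]
data[mid]=11>7: swap data[2],data[4]; hi=3 → [7, 7, 13, 8, 11, 10, 10, 13, 10, 13, 13, 13, 11]
data[mid]=13>7: swap data[2],data[3]; hi=2 → [7, 7, 8, 13, 11, 10, 10, 13, 10, 13, 13, 13, 11]
data[mid]=8>7: swap data[2],data[2]; hi=1 → [7, 7, 8, 13, 11, 10, 10, 13, 10, 13, 13, 13, 11]
end: lo=0, hi=1; data = [7, 7, 8, 13, 11, 10, 10, 13, 10, 13, 13, 13, 11]

[7, 7, 8, 13, 11, 10, 10, 13, 10, 13, 13, 13, 11]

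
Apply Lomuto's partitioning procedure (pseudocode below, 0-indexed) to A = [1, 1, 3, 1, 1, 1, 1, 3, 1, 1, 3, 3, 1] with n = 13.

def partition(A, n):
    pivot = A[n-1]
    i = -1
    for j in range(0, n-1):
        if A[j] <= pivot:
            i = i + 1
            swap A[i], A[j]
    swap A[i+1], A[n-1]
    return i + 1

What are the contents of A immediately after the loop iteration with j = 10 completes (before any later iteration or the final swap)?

pivot=1, i=-1
j=0: 1≤1, i=0, swap(0,0) ⇒ [1, 1, 3, 1, 1, 1, 1, 3, 1, 1, 3, 3, 1]
j=1: 1≤1, i=1, swap(1,1) ⇒ [1, 1, 3, 1, 1, 1, 1, 3, 1, 1, 3, 3, 1]
j=2: 3>1, skip
j=3: 1≤1, i=2, swap(2,3) ⇒ [1, 1, 1, 3, 1, 1, 1, 3, 1, 1, 3, 3, 1]
j=4: 1≤1, i=3, swap(3,4) ⇒ [1, 1, 1, 1, 3, 1, 1, 3, 1, 1, 3, 3, 1]
j=5: 1≤1, i=4, swap(4,5) ⇒ [1, 1, 1, 1, 1, 3, 1, 3, 1, 1, 3, 3, 1]
j=6: 1≤1, i=5, swap(5,6) ⇒ [1, 1, 1, 1, 1, 1, 3, 3, 1, 1, 3, 3, 1]
j=7: 3>1, skip
j=8: 1≤1, i=6, swap(6,8) ⇒ [1, 1, 1, 1, 1, 1, 1, 3, 3, 1, 3, 3, 1]
j=9: 1≤1, i=7, swap(7,9) ⇒ [1, 1, 1, 1, 1, 1, 1, 1, 3, 3, 3, 3, 1]
j=10: 3>1, skip
(after j=10) A = [1, 1, 1, 1, 1, 1, 1, 1, 3, 3, 3, 3, 1]

[1, 1, 1, 1, 1, 1, 1, 1, 3, 3, 3, 3, 1]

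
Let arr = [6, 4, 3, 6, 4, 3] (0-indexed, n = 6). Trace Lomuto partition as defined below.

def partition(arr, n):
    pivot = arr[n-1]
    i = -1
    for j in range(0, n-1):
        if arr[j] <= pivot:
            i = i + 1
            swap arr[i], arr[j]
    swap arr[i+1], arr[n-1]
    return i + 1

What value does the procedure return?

pivot=3, i=-1
j=0: 6>3, skip
j=1: 4>3, skip
j=2: 3≤3, i=0, swap(0,2) ⇒ [3, 4, 6, 6, 4, 3]
j=3: 6>3, skip
j=4: 4>3, skip
swap(1,5) ⇒ [3, 3, 6, 6, 4, 4]; return 1

1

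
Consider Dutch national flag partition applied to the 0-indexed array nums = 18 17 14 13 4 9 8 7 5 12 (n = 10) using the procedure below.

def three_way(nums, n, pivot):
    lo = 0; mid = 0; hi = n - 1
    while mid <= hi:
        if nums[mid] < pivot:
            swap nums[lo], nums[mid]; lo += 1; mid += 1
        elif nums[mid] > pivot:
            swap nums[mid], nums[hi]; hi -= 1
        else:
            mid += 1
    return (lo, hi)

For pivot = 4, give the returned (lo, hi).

pivot = 4; lo=0, mid=0, hi=9
nums[mid]=18>4: swap nums[0],nums[9]; hi=8 → 12 17 14 13 4 9 8 7 5 18
nums[mid]=12>4: swap nums[0],nums[8]; hi=7 → 5 17 14 13 4 9 8 7 12 18
nums[mid]=5>4: swap nums[0],nums[7]; hi=6 → 7 17 14 13 4 9 8 5 12 18
nums[mid]=7>4: swap nums[0],nums[6]; hi=5 → 8 17 14 13 4 9 7 5 12 18
nums[mid]=8>4: swap nums[0],nums[5]; hi=4 → 9 17 14 13 4 8 7 5 12 18
nums[mid]=9>4: swap nums[0],nums[4]; hi=3 → 4 17 14 13 9 8 7 5 12 18
nums[mid]=4=4: mid=1
nums[mid]=17>4: swap nums[1],nums[3]; hi=2 → 4 13 14 17 9 8 7 5 12 18
nums[mid]=13>4: swap nums[1],nums[2]; hi=1 → 4 14 13 17 9 8 7 5 12 18
nums[mid]=14>4: swap nums[1],nums[1]; hi=0 → 4 14 13 17 9 8 7 5 12 18
end: lo=0, hi=0; nums = 4 14 13 17 9 8 7 5 12 18

(0, 0)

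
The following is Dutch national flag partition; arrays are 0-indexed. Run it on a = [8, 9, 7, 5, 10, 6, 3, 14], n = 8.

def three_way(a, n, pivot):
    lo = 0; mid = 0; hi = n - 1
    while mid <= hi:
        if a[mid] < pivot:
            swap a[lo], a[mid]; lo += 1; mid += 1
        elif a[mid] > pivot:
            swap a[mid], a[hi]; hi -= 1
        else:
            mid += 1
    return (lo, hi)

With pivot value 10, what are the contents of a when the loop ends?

[8, 9, 7, 5, 6, 3, 10, 14]

pivot = 10; lo=0, mid=0, hi=7
a[mid]=8<10: swap a[0],a[0]; lo=1,mid=1 → [8, 9, 7, 5, 10, 6, 3, 14]
a[mid]=9<10: swap a[1],a[1]; lo=2,mid=2 → [8, 9, 7, 5, 10, 6, 3, 14]
a[mid]=7<10: swap a[2],a[2]; lo=3,mid=3 → [8, 9, 7, 5, 10, 6, 3, 14]
a[mid]=5<10: swap a[3],a[3]; lo=4,mid=4 → [8, 9, 7, 5, 10, 6, 3, 14]
a[mid]=10=10: mid=5
a[mid]=6<10: swap a[4],a[5]; lo=5,mid=6 → [8, 9, 7, 5, 6, 10, 3, 14]
a[mid]=3<10: swap a[5],a[6]; lo=6,mid=7 → [8, 9, 7, 5, 6, 3, 10, 14]
a[mid]=14>10: swap a[7],a[7]; hi=6 → [8, 9, 7, 5, 6, 3, 10, 14]
end: lo=6, hi=6; a = [8, 9, 7, 5, 6, 3, 10, 14]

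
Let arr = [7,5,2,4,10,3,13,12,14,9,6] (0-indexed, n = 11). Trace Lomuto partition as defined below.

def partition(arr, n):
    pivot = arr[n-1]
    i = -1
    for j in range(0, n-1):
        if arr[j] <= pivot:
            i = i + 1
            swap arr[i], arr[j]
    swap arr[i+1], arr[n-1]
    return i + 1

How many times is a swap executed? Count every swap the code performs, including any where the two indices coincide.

5

pivot=6, i=-1
j=0: 7>6, skip
j=1: 5≤6, i=0, swap(0,1) ⇒ [5,7,2,4,10,3,13,12,14,9,6]
j=2: 2≤6, i=1, swap(1,2) ⇒ [5,2,7,4,10,3,13,12,14,9,6]
j=3: 4≤6, i=2, swap(2,3) ⇒ [5,2,4,7,10,3,13,12,14,9,6]
j=4: 10>6, skip
j=5: 3≤6, i=3, swap(3,5) ⇒ [5,2,4,3,10,7,13,12,14,9,6]
j=6: 13>6, skip
j=7: 12>6, skip
j=8: 14>6, skip
j=9: 9>6, skip
swap(4,10) ⇒ [5,2,4,3,6,7,13,12,14,9,10]; return 4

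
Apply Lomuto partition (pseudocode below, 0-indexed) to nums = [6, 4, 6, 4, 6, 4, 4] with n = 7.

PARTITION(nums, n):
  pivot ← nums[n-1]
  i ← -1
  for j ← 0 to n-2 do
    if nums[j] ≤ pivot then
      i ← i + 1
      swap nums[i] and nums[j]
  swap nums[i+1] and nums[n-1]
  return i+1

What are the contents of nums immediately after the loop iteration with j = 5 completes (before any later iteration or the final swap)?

[4, 4, 4, 6, 6, 6, 4]

pivot = nums[6] = 4; i = -1
j=0: nums[0]=6 > 4 → no swap
j=1: nums[1]=4 ≤ 4 → i=0, swap nums[0],nums[1] → [4, 6, 6, 4, 6, 4, 4]
j=2: nums[2]=6 > 4 → no swap
j=3: nums[3]=4 ≤ 4 → i=1, swap nums[1],nums[3] → [4, 4, 6, 6, 6, 4, 4]
j=4: nums[4]=6 > 4 → no swap
j=5: nums[5]=4 ≤ 4 → i=2, swap nums[2],nums[5] → [4, 4, 4, 6, 6, 6, 4]
(after j=5) nums = [4, 4, 4, 6, 6, 6, 4]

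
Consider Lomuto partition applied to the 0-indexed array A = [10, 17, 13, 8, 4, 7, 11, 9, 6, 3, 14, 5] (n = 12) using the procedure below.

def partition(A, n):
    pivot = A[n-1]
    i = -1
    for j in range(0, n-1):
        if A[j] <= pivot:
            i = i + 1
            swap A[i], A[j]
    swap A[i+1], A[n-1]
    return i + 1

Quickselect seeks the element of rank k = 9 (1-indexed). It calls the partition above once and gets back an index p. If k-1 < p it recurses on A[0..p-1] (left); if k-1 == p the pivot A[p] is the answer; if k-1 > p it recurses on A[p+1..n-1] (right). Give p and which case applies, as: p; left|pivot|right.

pivot = A[11] = 5; i = -1
j=0: A[0]=10 > 5 → no swap
j=1: A[1]=17 > 5 → no swap
j=2: A[2]=13 > 5 → no swap
j=3: A[3]=8 > 5 → no swap
j=4: A[4]=4 ≤ 5 → i=0, swap A[0],A[4] → [4, 17, 13, 8, 10, 7, 11, 9, 6, 3, 14, 5]
j=5: A[5]=7 > 5 → no swap
j=6: A[6]=11 > 5 → no swap
j=7: A[7]=9 > 5 → no swap
j=8: A[8]=6 > 5 → no swap
j=9: A[9]=3 ≤ 5 → i=1, swap A[1],A[9] → [4, 3, 13, 8, 10, 7, 11, 9, 6, 17, 14, 5]
j=10: A[10]=14 > 5 → no swap
final swap A[2],A[11] → [4, 3, 5, 8, 10, 7, 11, 9, 6, 17, 14, 13]; return 2
p = 2; k-1 = 8 > 2 ⇒ right

2; right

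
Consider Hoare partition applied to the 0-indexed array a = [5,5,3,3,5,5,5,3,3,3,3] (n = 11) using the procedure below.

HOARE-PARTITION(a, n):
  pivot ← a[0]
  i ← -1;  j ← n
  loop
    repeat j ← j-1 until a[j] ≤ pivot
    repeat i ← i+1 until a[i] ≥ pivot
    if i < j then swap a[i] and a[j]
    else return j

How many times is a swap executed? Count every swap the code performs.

4

pivot=5
j stops at 10 (3), i stops at 0 (5); swap ⇒ [3,5,3,3,5,5,5,3,3,3,5]
j stops at 9 (3), i stops at 1 (5); swap ⇒ [3,3,3,3,5,5,5,3,3,5,5]
j stops at 8 (3), i stops at 4 (5); swap ⇒ [3,3,3,3,3,5,5,3,5,5,5]
j stops at 7 (3), i stops at 5 (5); swap ⇒ [3,3,3,3,3,3,5,5,5,5,5]
j stops at 6, i stops at 6; i≥j ⇒ return 6. a=[3,3,3,3,3,3,5,5,5,5,5]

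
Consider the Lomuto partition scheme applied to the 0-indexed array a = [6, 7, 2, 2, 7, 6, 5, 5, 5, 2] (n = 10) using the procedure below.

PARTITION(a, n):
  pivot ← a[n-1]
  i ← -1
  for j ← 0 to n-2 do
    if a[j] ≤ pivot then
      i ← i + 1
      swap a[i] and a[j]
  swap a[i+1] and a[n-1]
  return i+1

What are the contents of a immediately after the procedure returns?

pivot = a[9] = 2; i = -1
j=0: a[0]=6 > 2 → no swap
j=1: a[1]=7 > 2 → no swap
j=2: a[2]=2 ≤ 2 → i=0, swap a[0],a[2] → [2, 7, 6, 2, 7, 6, 5, 5, 5, 2]
j=3: a[3]=2 ≤ 2 → i=1, swap a[1],a[3] → [2, 2, 6, 7, 7, 6, 5, 5, 5, 2]
j=4: a[4]=7 > 2 → no swap
j=5: a[5]=6 > 2 → no swap
j=6: a[6]=5 > 2 → no swap
j=7: a[7]=5 > 2 → no swap
j=8: a[8]=5 > 2 → no swap
final swap a[2],a[9] → [2, 2, 2, 7, 7, 6, 5, 5, 5, 6]; return 2

[2, 2, 2, 7, 7, 6, 5, 5, 5, 6]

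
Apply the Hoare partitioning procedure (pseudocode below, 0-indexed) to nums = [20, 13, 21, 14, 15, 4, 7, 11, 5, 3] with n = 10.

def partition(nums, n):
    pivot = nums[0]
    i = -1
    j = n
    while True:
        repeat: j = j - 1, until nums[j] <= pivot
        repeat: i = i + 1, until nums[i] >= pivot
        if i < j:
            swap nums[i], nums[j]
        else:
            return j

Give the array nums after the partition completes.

pivot = nums[0] = 20; i = -1, j = 10
j→9 (nums[9]=3≤20), i→0 (nums[0]=20≥20); i<j, swap → [3, 13, 21, 14, 15, 4, 7, 11, 5, 20]
j→8 (nums[8]=5≤20), i→2 (nums[2]=21≥20); i<j, swap → [3, 13, 5, 14, 15, 4, 7, 11, 21, 20]
j→7, i→8; i≥j, return j=7. nums = [3, 13, 5, 14, 15, 4, 7, 11, 21, 20]

[3, 13, 5, 14, 15, 4, 7, 11, 21, 20]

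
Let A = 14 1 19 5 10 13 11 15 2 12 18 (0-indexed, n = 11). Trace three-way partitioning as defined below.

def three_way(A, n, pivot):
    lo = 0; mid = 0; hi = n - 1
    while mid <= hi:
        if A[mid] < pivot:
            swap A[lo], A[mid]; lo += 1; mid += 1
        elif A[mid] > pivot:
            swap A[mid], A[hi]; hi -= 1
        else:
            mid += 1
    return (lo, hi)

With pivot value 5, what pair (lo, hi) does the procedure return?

(2, 2)

pivot = 5; lo=0, mid=0, hi=10
A[mid]=14>5: swap A[0],A[10]; hi=9 → 18 1 19 5 10 13 11 15 2 12 14
A[mid]=18>5: swap A[0],A[9]; hi=8 → 12 1 19 5 10 13 11 15 2 18 14
A[mid]=12>5: swap A[0],A[8]; hi=7 → 2 1 19 5 10 13 11 15 12 18 14
A[mid]=2<5: swap A[0],A[0]; lo=1,mid=1 → 2 1 19 5 10 13 11 15 12 18 14
A[mid]=1<5: swap A[1],A[1]; lo=2,mid=2 → 2 1 19 5 10 13 11 15 12 18 14
A[mid]=19>5: swap A[2],A[7]; hi=6 → 2 1 15 5 10 13 11 19 12 18 14
A[mid]=15>5: swap A[2],A[6]; hi=5 → 2 1 11 5 10 13 15 19 12 18 14
A[mid]=11>5: swap A[2],A[5]; hi=4 → 2 1 13 5 10 11 15 19 12 18 14
A[mid]=13>5: swap A[2],A[4]; hi=3 → 2 1 10 5 13 11 15 19 12 18 14
A[mid]=10>5: swap A[2],A[3]; hi=2 → 2 1 5 10 13 11 15 19 12 18 14
A[mid]=5=5: mid=3
end: lo=2, hi=2; A = 2 1 5 10 13 11 15 19 12 18 14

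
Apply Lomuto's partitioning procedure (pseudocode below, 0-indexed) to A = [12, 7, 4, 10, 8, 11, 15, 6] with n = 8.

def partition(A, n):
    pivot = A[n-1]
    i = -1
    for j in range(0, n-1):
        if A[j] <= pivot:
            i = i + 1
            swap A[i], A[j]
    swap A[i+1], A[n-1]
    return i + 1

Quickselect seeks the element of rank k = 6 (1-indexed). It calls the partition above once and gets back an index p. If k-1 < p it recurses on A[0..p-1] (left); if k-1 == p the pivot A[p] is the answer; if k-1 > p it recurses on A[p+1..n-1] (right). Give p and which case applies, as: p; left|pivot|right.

pivot=6, i=-1
j=0: 12>6, skip
j=1: 7>6, skip
j=2: 4≤6, i=0, swap(0,2) ⇒ [4, 7, 12, 10, 8, 11, 15, 6]
j=3: 10>6, skip
j=4: 8>6, skip
j=5: 11>6, skip
j=6: 15>6, skip
swap(1,7) ⇒ [4, 6, 12, 10, 8, 11, 15, 7]; return 1
p = 1; k-1 = 5 > 1 ⇒ right

1; right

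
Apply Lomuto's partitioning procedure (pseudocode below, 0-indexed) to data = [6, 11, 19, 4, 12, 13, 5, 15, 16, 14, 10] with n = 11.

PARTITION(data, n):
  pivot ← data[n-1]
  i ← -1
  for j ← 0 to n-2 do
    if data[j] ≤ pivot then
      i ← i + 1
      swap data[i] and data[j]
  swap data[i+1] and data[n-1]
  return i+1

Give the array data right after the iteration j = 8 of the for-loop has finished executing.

[6, 4, 5, 11, 12, 13, 19, 15, 16, 14, 10]

pivot = data[10] = 10; i = -1
j=0: data[0]=6 ≤ 10 → i=0, swap data[0],data[0] (no change) → [6, 11, 19, 4, 12, 13, 5, 15, 16, 14, 10]
j=1: data[1]=11 > 10 → no swap
j=2: data[2]=19 > 10 → no swap
j=3: data[3]=4 ≤ 10 → i=1, swap data[1],data[3] → [6, 4, 19, 11, 12, 13, 5, 15, 16, 14, 10]
j=4: data[4]=12 > 10 → no swap
j=5: data[5]=13 > 10 → no swap
j=6: data[6]=5 ≤ 10 → i=2, swap data[2],data[6] → [6, 4, 5, 11, 12, 13, 19, 15, 16, 14, 10]
j=7: data[7]=15 > 10 → no swap
j=8: data[8]=16 > 10 → no swap
(after j=8) data = [6, 4, 5, 11, 12, 13, 19, 15, 16, 14, 10]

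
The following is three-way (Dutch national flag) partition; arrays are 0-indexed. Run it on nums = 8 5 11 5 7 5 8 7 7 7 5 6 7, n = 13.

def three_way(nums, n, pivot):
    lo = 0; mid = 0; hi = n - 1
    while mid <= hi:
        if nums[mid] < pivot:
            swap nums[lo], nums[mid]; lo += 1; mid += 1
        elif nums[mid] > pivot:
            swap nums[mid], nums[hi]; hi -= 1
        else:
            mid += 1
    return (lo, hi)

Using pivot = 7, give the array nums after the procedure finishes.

5 6 5 5 5 7 7 7 7 7 8 11 8

lo=0 mid=0 hi=12
8>7: swap(0,12), hi=11 ⇒ 7 5 11 5 7 5 8 7 7 7 5 6 8
7=7: mid=1
5<7: swap(0,1), lo=1 mid=2 ⇒ 5 7 11 5 7 5 8 7 7 7 5 6 8
11>7: swap(2,11), hi=10 ⇒ 5 7 6 5 7 5 8 7 7 7 5 11 8
6<7: swap(1,2), lo=2 mid=3 ⇒ 5 6 7 5 7 5 8 7 7 7 5 11 8
5<7: swap(2,3), lo=3 mid=4 ⇒ 5 6 5 7 7 5 8 7 7 7 5 11 8
7=7: mid=5
5<7: swap(3,5), lo=4 mid=6 ⇒ 5 6 5 5 7 7 8 7 7 7 5 11 8
8>7: swap(6,10), hi=9 ⇒ 5 6 5 5 7 7 5 7 7 7 8 11 8
5<7: swap(4,6), lo=5 mid=7 ⇒ 5 6 5 5 5 7 7 7 7 7 8 11 8
7=7: mid=8
7=7: mid=9
7=7: mid=10
done. lo=5 hi=9; nums=5 6 5 5 5 7 7 7 7 7 8 11 8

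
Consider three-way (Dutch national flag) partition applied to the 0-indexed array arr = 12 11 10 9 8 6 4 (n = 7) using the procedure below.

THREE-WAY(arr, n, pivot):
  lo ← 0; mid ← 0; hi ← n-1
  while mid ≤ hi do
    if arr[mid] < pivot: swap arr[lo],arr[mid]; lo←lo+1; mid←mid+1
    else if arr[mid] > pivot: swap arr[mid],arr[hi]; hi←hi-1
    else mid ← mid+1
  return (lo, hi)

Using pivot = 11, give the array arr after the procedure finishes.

lo=0 mid=0 hi=6
12>11: swap(0,6), hi=5 ⇒ 4 11 10 9 8 6 12
4<11: swap(0,0), lo=1 mid=1 ⇒ 4 11 10 9 8 6 12
11=11: mid=2
10<11: swap(1,2), lo=2 mid=3 ⇒ 4 10 11 9 8 6 12
9<11: swap(2,3), lo=3 mid=4 ⇒ 4 10 9 11 8 6 12
8<11: swap(3,4), lo=4 mid=5 ⇒ 4 10 9 8 11 6 12
6<11: swap(4,5), lo=5 mid=6 ⇒ 4 10 9 8 6 11 12
done. lo=5 hi=5; arr=4 10 9 8 6 11 12

4 10 9 8 6 11 12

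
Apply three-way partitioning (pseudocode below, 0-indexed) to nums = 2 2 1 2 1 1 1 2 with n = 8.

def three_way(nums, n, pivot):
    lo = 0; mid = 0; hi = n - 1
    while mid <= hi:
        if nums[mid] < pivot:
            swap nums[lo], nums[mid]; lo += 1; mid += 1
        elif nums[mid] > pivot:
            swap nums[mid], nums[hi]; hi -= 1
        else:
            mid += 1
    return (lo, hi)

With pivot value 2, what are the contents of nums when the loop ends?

1 1 1 1 2 2 2 2

lo=0 mid=0 hi=7
2=2: mid=1
2=2: mid=2
1<2: swap(0,2), lo=1 mid=3 ⇒ 1 2 2 2 1 1 1 2
2=2: mid=4
1<2: swap(1,4), lo=2 mid=5 ⇒ 1 1 2 2 2 1 1 2
1<2: swap(2,5), lo=3 mid=6 ⇒ 1 1 1 2 2 2 1 2
1<2: swap(3,6), lo=4 mid=7 ⇒ 1 1 1 1 2 2 2 2
2=2: mid=8
done. lo=4 hi=7; nums=1 1 1 1 2 2 2 2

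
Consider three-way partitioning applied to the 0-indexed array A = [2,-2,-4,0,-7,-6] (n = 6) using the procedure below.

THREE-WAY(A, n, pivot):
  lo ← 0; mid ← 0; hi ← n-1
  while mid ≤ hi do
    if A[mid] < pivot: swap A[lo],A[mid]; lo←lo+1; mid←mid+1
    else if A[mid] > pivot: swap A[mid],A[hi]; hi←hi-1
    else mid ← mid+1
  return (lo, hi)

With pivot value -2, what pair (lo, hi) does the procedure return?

(3, 3)

lo=0 mid=0 hi=5
2>-2: swap(0,5), hi=4 ⇒ [-6,-2,-4,0,-7,2]
-6<-2: swap(0,0), lo=1 mid=1 ⇒ [-6,-2,-4,0,-7,2]
-2=-2: mid=2
-4<-2: swap(1,2), lo=2 mid=3 ⇒ [-6,-4,-2,0,-7,2]
0>-2: swap(3,4), hi=3 ⇒ [-6,-4,-2,-7,0,2]
-7<-2: swap(2,3), lo=3 mid=4 ⇒ [-6,-4,-7,-2,0,2]
done. lo=3 hi=3; A=[-6,-4,-7,-2,0,2]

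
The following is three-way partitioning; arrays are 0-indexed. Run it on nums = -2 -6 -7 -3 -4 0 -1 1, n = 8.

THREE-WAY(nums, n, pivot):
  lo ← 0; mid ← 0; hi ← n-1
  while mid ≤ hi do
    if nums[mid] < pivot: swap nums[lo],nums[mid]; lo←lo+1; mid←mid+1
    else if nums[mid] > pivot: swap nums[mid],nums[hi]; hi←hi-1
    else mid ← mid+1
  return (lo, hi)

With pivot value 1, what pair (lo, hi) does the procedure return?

lo=0 mid=0 hi=7
-2<1: swap(0,0), lo=1 mid=1 ⇒ -2 -6 -7 -3 -4 0 -1 1
-6<1: swap(1,1), lo=2 mid=2 ⇒ -2 -6 -7 -3 -4 0 -1 1
-7<1: swap(2,2), lo=3 mid=3 ⇒ -2 -6 -7 -3 -4 0 -1 1
-3<1: swap(3,3), lo=4 mid=4 ⇒ -2 -6 -7 -3 -4 0 -1 1
-4<1: swap(4,4), lo=5 mid=5 ⇒ -2 -6 -7 -3 -4 0 -1 1
0<1: swap(5,5), lo=6 mid=6 ⇒ -2 -6 -7 -3 -4 0 -1 1
-1<1: swap(6,6), lo=7 mid=7 ⇒ -2 -6 -7 -3 -4 0 -1 1
1=1: mid=8
done. lo=7 hi=7; nums=-2 -6 -7 -3 -4 0 -1 1

(7, 7)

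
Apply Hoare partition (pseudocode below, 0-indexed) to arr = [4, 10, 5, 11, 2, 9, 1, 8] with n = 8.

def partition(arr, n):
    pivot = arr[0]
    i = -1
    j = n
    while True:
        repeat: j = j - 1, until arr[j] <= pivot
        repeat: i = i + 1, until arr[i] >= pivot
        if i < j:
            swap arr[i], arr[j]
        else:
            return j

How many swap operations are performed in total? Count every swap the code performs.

pivot = arr[0] = 4; i = -1, j = 8
j→6 (arr[6]=1≤4), i→0 (arr[0]=4≥4); i<j, swap → [1, 10, 5, 11, 2, 9, 4, 8]
j→4 (arr[4]=2≤4), i→1 (arr[1]=10≥4); i<j, swap → [1, 2, 5, 11, 10, 9, 4, 8]
j→1, i→2; i≥j, return j=1. arr = [1, 2, 5, 11, 10, 9, 4, 8]

2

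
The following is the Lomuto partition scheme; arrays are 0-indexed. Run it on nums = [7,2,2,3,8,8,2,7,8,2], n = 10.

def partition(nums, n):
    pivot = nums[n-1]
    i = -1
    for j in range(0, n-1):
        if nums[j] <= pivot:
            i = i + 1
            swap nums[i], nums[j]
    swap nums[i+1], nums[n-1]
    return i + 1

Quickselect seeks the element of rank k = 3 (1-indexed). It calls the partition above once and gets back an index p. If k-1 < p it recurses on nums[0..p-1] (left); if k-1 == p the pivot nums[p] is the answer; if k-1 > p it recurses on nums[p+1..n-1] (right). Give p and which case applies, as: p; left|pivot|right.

pivot = nums[9] = 2; i = -1
j=0: nums[0]=7 > 2 → no swap
j=1: nums[1]=2 ≤ 2 → i=0, swap nums[0],nums[1] → [2,7,2,3,8,8,2,7,8,2]
j=2: nums[2]=2 ≤ 2 → i=1, swap nums[1],nums[2] → [2,2,7,3,8,8,2,7,8,2]
j=3: nums[3]=3 > 2 → no swap
j=4: nums[4]=8 > 2 → no swap
j=5: nums[5]=8 > 2 → no swap
j=6: nums[6]=2 ≤ 2 → i=2, swap nums[2],nums[6] → [2,2,2,3,8,8,7,7,8,2]
j=7: nums[7]=7 > 2 → no swap
j=8: nums[8]=8 > 2 → no swap
final swap nums[3],nums[9] → [2,2,2,2,8,8,7,7,8,3]; return 3
p = 3; k-1 = 2 < 3 ⇒ left

3; left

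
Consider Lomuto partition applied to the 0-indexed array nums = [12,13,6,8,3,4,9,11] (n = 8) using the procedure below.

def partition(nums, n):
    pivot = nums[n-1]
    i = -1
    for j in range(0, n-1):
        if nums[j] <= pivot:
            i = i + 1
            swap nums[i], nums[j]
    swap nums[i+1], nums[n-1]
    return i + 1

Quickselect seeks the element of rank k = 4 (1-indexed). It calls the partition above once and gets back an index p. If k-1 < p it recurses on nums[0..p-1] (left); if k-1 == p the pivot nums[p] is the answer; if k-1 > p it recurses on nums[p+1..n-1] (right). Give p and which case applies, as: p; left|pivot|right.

5; left

pivot = nums[7] = 11; i = -1
j=0: nums[0]=12 > 11 → no swap
j=1: nums[1]=13 > 11 → no swap
j=2: nums[2]=6 ≤ 11 → i=0, swap nums[0],nums[2] → [6,13,12,8,3,4,9,11]
j=3: nums[3]=8 ≤ 11 → i=1, swap nums[1],nums[3] → [6,8,12,13,3,4,9,11]
j=4: nums[4]=3 ≤ 11 → i=2, swap nums[2],nums[4] → [6,8,3,13,12,4,9,11]
j=5: nums[5]=4 ≤ 11 → i=3, swap nums[3],nums[5] → [6,8,3,4,12,13,9,11]
j=6: nums[6]=9 ≤ 11 → i=4, swap nums[4],nums[6] → [6,8,3,4,9,13,12,11]
final swap nums[5],nums[7] → [6,8,3,4,9,11,12,13]; return 5
p = 5; k-1 = 3 < 5 ⇒ left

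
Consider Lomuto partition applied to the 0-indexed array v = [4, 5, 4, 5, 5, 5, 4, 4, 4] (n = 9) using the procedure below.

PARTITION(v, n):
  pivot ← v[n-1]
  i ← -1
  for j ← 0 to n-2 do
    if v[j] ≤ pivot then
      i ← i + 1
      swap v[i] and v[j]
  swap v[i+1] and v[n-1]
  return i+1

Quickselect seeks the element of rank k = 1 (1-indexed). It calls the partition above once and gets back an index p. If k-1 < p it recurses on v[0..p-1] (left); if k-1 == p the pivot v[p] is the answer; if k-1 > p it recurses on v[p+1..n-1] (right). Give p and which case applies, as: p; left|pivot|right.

pivot = v[8] = 4; i = -1
j=0: v[0]=4 ≤ 4 → i=0, swap v[0],v[0] (no change) → [4, 5, 4, 5, 5, 5, 4, 4, 4]
j=1: v[1]=5 > 4 → no swap
j=2: v[2]=4 ≤ 4 → i=1, swap v[1],v[2] → [4, 4, 5, 5, 5, 5, 4, 4, 4]
j=3: v[3]=5 > 4 → no swap
j=4: v[4]=5 > 4 → no swap
j=5: v[5]=5 > 4 → no swap
j=6: v[6]=4 ≤ 4 → i=2, swap v[2],v[6] → [4, 4, 4, 5, 5, 5, 5, 4, 4]
j=7: v[7]=4 ≤ 4 → i=3, swap v[3],v[7] → [4, 4, 4, 4, 5, 5, 5, 5, 4]
final swap v[4],v[8] → [4, 4, 4, 4, 4, 5, 5, 5, 5]; return 4
p = 4; k-1 = 0 < 4 ⇒ left

4; left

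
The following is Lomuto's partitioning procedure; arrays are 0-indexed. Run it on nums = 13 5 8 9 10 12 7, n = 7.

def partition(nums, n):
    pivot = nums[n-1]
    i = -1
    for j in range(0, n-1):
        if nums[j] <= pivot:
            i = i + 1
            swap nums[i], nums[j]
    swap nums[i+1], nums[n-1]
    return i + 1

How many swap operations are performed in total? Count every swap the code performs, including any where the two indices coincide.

pivot=7, i=-1
j=0: 13>7, skip
j=1: 5≤7, i=0, swap(0,1) ⇒ 5 13 8 9 10 12 7
j=2: 8>7, skip
j=3: 9>7, skip
j=4: 10>7, skip
j=5: 12>7, skip
swap(1,6) ⇒ 5 7 8 9 10 12 13; return 1

2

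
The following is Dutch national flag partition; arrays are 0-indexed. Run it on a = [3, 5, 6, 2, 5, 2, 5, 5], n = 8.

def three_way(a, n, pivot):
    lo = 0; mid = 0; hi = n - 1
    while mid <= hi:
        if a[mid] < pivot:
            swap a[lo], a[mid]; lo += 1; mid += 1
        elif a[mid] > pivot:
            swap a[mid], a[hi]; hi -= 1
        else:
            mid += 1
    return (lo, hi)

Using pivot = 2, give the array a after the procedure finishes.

pivot = 2; lo=0, mid=0, hi=7
a[mid]=3>2: swap a[0],a[7]; hi=6 → [5, 5, 6, 2, 5, 2, 5, 3]
a[mid]=5>2: swap a[0],a[6]; hi=5 → [5, 5, 6, 2, 5, 2, 5, 3]
a[mid]=5>2: swap a[0],a[5]; hi=4 → [2, 5, 6, 2, 5, 5, 5, 3]
a[mid]=2=2: mid=1
a[mid]=5>2: swap a[1],a[4]; hi=3 → [2, 5, 6, 2, 5, 5, 5, 3]
a[mid]=5>2: swap a[1],a[3]; hi=2 → [2, 2, 6, 5, 5, 5, 5, 3]
a[mid]=2=2: mid=2
a[mid]=6>2: swap a[2],a[2]; hi=1 → [2, 2, 6, 5, 5, 5, 5, 3]
end: lo=0, hi=1; a = [2, 2, 6, 5, 5, 5, 5, 3]

[2, 2, 6, 5, 5, 5, 5, 3]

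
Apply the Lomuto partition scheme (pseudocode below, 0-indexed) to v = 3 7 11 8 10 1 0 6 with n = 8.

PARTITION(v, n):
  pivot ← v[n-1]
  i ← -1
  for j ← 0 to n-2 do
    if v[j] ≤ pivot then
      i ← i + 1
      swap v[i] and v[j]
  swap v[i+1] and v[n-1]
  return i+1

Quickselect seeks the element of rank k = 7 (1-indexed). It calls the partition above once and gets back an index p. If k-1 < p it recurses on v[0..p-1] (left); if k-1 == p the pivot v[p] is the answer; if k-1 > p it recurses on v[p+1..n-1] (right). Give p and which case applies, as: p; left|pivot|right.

3; right

pivot=6, i=-1
j=0: 3≤6, i=0, swap(0,0) ⇒ 3 7 11 8 10 1 0 6
j=1: 7>6, skip
j=2: 11>6, skip
j=3: 8>6, skip
j=4: 10>6, skip
j=5: 1≤6, i=1, swap(1,5) ⇒ 3 1 11 8 10 7 0 6
j=6: 0≤6, i=2, swap(2,6) ⇒ 3 1 0 8 10 7 11 6
swap(3,7) ⇒ 3 1 0 6 10 7 11 8; return 3
p = 3; k-1 = 6 > 3 ⇒ right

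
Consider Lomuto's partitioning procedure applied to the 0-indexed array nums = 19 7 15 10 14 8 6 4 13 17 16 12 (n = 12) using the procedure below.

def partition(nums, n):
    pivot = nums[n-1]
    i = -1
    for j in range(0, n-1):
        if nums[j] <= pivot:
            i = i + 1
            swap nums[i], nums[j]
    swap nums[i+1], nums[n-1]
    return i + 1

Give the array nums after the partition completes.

pivot = nums[11] = 12; i = -1
j=0: nums[0]=19 > 12 → no swap
j=1: nums[1]=7 ≤ 12 → i=0, swap nums[0],nums[1] → 7 19 15 10 14 8 6 4 13 17 16 12
j=2: nums[2]=15 > 12 → no swap
j=3: nums[3]=10 ≤ 12 → i=1, swap nums[1],nums[3] → 7 10 15 19 14 8 6 4 13 17 16 12
j=4: nums[4]=14 > 12 → no swap
j=5: nums[5]=8 ≤ 12 → i=2, swap nums[2],nums[5] → 7 10 8 19 14 15 6 4 13 17 16 12
j=6: nums[6]=6 ≤ 12 → i=3, swap nums[3],nums[6] → 7 10 8 6 14 15 19 4 13 17 16 12
j=7: nums[7]=4 ≤ 12 → i=4, swap nums[4],nums[7] → 7 10 8 6 4 15 19 14 13 17 16 12
j=8: nums[8]=13 > 12 → no swap
j=9: nums[9]=17 > 12 → no swap
j=10: nums[10]=16 > 12 → no swap
final swap nums[5],nums[11] → 7 10 8 6 4 12 19 14 13 17 16 15; return 5

7 10 8 6 4 12 19 14 13 17 16 15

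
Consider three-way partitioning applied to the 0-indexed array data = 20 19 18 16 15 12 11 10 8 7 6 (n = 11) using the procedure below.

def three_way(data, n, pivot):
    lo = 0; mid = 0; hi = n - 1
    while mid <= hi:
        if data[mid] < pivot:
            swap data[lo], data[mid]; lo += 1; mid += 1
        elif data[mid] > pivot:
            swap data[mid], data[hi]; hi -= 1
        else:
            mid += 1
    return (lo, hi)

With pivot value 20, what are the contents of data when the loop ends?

19 18 16 15 12 11 10 8 7 6 20

lo=0 mid=0 hi=10
20=20: mid=1
19<20: swap(0,1), lo=1 mid=2 ⇒ 19 20 18 16 15 12 11 10 8 7 6
18<20: swap(1,2), lo=2 mid=3 ⇒ 19 18 20 16 15 12 11 10 8 7 6
16<20: swap(2,3), lo=3 mid=4 ⇒ 19 18 16 20 15 12 11 10 8 7 6
15<20: swap(3,4), lo=4 mid=5 ⇒ 19 18 16 15 20 12 11 10 8 7 6
12<20: swap(4,5), lo=5 mid=6 ⇒ 19 18 16 15 12 20 11 10 8 7 6
11<20: swap(5,6), lo=6 mid=7 ⇒ 19 18 16 15 12 11 20 10 8 7 6
10<20: swap(6,7), lo=7 mid=8 ⇒ 19 18 16 15 12 11 10 20 8 7 6
8<20: swap(7,8), lo=8 mid=9 ⇒ 19 18 16 15 12 11 10 8 20 7 6
7<20: swap(8,9), lo=9 mid=10 ⇒ 19 18 16 15 12 11 10 8 7 20 6
6<20: swap(9,10), lo=10 mid=11 ⇒ 19 18 16 15 12 11 10 8 7 6 20
done. lo=10 hi=10; data=19 18 16 15 12 11 10 8 7 6 20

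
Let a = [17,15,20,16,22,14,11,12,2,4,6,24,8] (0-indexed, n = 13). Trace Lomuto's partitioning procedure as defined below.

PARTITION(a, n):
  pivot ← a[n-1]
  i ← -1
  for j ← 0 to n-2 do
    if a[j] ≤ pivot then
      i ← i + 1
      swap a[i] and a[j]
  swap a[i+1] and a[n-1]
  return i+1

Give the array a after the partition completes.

pivot = a[12] = 8; i = -1
j=0: a[0]=17 > 8 → no swap
j=1: a[1]=15 > 8 → no swap
j=2: a[2]=20 > 8 → no swap
j=3: a[3]=16 > 8 → no swap
j=4: a[4]=22 > 8 → no swap
j=5: a[5]=14 > 8 → no swap
j=6: a[6]=11 > 8 → no swap
j=7: a[7]=12 > 8 → no swap
j=8: a[8]=2 ≤ 8 → i=0, swap a[0],a[8] → [2,15,20,16,22,14,11,12,17,4,6,24,8]
j=9: a[9]=4 ≤ 8 → i=1, swap a[1],a[9] → [2,4,20,16,22,14,11,12,17,15,6,24,8]
j=10: a[10]=6 ≤ 8 → i=2, swap a[2],a[10] → [2,4,6,16,22,14,11,12,17,15,20,24,8]
j=11: a[11]=24 > 8 → no swap
final swap a[3],a[12] → [2,4,6,8,22,14,11,12,17,15,20,24,16]; return 3

[2,4,6,8,22,14,11,12,17,15,20,24,16]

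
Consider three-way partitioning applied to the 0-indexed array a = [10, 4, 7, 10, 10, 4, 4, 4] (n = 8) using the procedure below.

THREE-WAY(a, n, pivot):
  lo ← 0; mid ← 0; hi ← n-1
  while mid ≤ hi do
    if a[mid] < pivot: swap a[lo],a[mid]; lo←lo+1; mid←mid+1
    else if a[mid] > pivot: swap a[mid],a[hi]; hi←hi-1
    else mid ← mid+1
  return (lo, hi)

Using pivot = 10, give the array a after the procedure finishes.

[4, 7, 4, 4, 4, 10, 10, 10]

lo=0 mid=0 hi=7
10=10: mid=1
4<10: swap(0,1), lo=1 mid=2 ⇒ [4, 10, 7, 10, 10, 4, 4, 4]
7<10: swap(1,2), lo=2 mid=3 ⇒ [4, 7, 10, 10, 10, 4, 4, 4]
10=10: mid=4
10=10: mid=5
4<10: swap(2,5), lo=3 mid=6 ⇒ [4, 7, 4, 10, 10, 10, 4, 4]
4<10: swap(3,6), lo=4 mid=7 ⇒ [4, 7, 4, 4, 10, 10, 10, 4]
4<10: swap(4,7), lo=5 mid=8 ⇒ [4, 7, 4, 4, 4, 10, 10, 10]
done. lo=5 hi=7; a=[4, 7, 4, 4, 4, 10, 10, 10]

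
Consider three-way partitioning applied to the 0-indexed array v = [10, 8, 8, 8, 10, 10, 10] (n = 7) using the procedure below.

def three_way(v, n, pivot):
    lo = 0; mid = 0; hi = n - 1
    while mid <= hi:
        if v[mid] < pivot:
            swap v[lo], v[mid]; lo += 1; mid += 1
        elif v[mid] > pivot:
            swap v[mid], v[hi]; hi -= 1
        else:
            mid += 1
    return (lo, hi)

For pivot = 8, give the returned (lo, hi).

(0, 2)

pivot = 8; lo=0, mid=0, hi=6
v[mid]=10>8: swap v[0],v[6]; hi=5 → [10, 8, 8, 8, 10, 10, 10]
v[mid]=10>8: swap v[0],v[5]; hi=4 → [10, 8, 8, 8, 10, 10, 10]
v[mid]=10>8: swap v[0],v[4]; hi=3 → [10, 8, 8, 8, 10, 10, 10]
v[mid]=10>8: swap v[0],v[3]; hi=2 → [8, 8, 8, 10, 10, 10, 10]
v[mid]=8=8: mid=1
v[mid]=8=8: mid=2
v[mid]=8=8: mid=3
end: lo=0, hi=2; v = [8, 8, 8, 10, 10, 10, 10]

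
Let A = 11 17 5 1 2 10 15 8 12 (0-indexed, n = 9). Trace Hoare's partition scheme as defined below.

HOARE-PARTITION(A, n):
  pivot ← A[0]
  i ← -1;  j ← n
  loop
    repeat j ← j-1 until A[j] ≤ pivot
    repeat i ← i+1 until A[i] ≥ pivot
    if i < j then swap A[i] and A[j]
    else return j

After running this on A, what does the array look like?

8 10 5 1 2 17 15 11 12

pivot=11
j stops at 7 (8), i stops at 0 (11); swap ⇒ 8 17 5 1 2 10 15 11 12
j stops at 5 (10), i stops at 1 (17); swap ⇒ 8 10 5 1 2 17 15 11 12
j stops at 4, i stops at 5; i≥j ⇒ return 4. A=8 10 5 1 2 17 15 11 12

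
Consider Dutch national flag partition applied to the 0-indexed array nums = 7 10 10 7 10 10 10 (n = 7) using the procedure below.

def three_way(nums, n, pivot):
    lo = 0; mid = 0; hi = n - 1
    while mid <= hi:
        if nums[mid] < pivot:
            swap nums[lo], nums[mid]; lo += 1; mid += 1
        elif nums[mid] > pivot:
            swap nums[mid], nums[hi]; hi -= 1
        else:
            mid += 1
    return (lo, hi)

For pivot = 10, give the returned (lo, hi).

lo=0 mid=0 hi=6
7<10: swap(0,0), lo=1 mid=1 ⇒ 7 10 10 7 10 10 10
10=10: mid=2
10=10: mid=3
7<10: swap(1,3), lo=2 mid=4 ⇒ 7 7 10 10 10 10 10
10=10: mid=5
10=10: mid=6
10=10: mid=7
done. lo=2 hi=6; nums=7 7 10 10 10 10 10

(2, 6)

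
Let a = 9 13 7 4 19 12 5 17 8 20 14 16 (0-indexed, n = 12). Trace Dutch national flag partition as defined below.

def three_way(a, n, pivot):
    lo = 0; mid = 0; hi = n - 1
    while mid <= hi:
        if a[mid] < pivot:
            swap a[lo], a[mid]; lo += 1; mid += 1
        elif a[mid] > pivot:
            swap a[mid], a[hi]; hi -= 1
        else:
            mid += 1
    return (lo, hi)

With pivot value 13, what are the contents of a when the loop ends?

9 7 4 8 12 5 13 17 20 14 16 19

pivot = 13; lo=0, mid=0, hi=11
a[mid]=9<13: swap a[0],a[0]; lo=1,mid=1 → 9 13 7 4 19 12 5 17 8 20 14 16
a[mid]=13=13: mid=2
a[mid]=7<13: swap a[1],a[2]; lo=2,mid=3 → 9 7 13 4 19 12 5 17 8 20 14 16
a[mid]=4<13: swap a[2],a[3]; lo=3,mid=4 → 9 7 4 13 19 12 5 17 8 20 14 16
a[mid]=19>13: swap a[4],a[11]; hi=10 → 9 7 4 13 16 12 5 17 8 20 14 19
a[mid]=16>13: swap a[4],a[10]; hi=9 → 9 7 4 13 14 12 5 17 8 20 16 19
a[mid]=14>13: swap a[4],a[9]; hi=8 → 9 7 4 13 20 12 5 17 8 14 16 19
a[mid]=20>13: swap a[4],a[8]; hi=7 → 9 7 4 13 8 12 5 17 20 14 16 19
a[mid]=8<13: swap a[3],a[4]; lo=4,mid=5 → 9 7 4 8 13 12 5 17 20 14 16 19
a[mid]=12<13: swap a[4],a[5]; lo=5,mid=6 → 9 7 4 8 12 13 5 17 20 14 16 19
a[mid]=5<13: swap a[5],a[6]; lo=6,mid=7 → 9 7 4 8 12 5 13 17 20 14 16 19
a[mid]=17>13: swap a[7],a[7]; hi=6 → 9 7 4 8 12 5 13 17 20 14 16 19
end: lo=6, hi=6; a = 9 7 4 8 12 5 13 17 20 14 16 19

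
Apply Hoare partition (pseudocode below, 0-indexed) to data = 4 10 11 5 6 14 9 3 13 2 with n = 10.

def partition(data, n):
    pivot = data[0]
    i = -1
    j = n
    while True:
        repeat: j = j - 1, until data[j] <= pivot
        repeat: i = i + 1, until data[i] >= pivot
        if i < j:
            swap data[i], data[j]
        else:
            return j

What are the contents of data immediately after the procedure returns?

pivot=4
j stops at 9 (2), i stops at 0 (4); swap ⇒ 2 10 11 5 6 14 9 3 13 4
j stops at 7 (3), i stops at 1 (10); swap ⇒ 2 3 11 5 6 14 9 10 13 4
j stops at 1, i stops at 2; i≥j ⇒ return 1. data=2 3 11 5 6 14 9 10 13 4

2 3 11 5 6 14 9 10 13 4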